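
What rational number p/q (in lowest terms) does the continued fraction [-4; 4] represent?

-15/4

Start with 4.
-4 + 1/(4/1) = -4 + 1/4 = -15/4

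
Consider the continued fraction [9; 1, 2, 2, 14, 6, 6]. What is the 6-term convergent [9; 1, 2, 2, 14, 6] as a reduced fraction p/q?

a_0 = 9: 9/1
a_1 = 1: 10/1
a_2 = 2: 29/3
a_3 = 2: 68/7
a_4 = 14: 981/101
a_5 = 6: 5954/613

5954/613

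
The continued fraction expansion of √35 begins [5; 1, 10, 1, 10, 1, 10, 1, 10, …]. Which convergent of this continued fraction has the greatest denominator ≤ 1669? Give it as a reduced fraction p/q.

a_0 = 5: 5/1  (≤ bound)
a_1 = 1: 6/1  (≤ bound)
a_2 = 10: 65/11  (≤ bound)
a_3 = 1: 71/12  (≤ bound)
a_4 = 10: 775/131  (≤ bound)
a_5 = 1: 846/143  (≤ bound)
a_6 = 10: 9235/1561  (≤ bound)
a_7 = 1: 10081/1704  (> 1669, stop)

9235/1561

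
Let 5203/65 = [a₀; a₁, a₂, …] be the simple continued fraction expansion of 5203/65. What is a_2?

5203 ÷ 65 → quotient 80, remainder 3
65 ÷ 3 → quotient 21, remainder 2
3 ÷ 2 → quotient 1, remainder 1

1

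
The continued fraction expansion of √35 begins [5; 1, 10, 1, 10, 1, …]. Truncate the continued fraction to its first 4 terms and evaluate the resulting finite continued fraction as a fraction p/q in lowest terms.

71/12

Use the convergent recurrence hₖ = aₖ·hₖ₋₁ + hₖ₋₂ (and likewise for the denominators kₖ):
a_0 = 5: 5/1
a_1 = 1: 6/1
a_2 = 10: 65/11
a_3 = 1: 71/12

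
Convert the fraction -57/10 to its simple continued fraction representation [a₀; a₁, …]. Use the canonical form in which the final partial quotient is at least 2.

Run the Euclidean algorithm, recording each quotient:
⌊-57/10⌋ = -6, remainder 3
⌊10/3⌋ = 3, remainder 1
⌊3/1⌋ = 3, remainder 0

[-6; 3, 3]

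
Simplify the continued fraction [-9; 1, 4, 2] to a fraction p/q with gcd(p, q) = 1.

Compute successive convergents:
a_0 = -9: -9/1
a_1 = 1: -8/1
a_2 = 4: -41/5
a_3 = 2: -90/11

-90/11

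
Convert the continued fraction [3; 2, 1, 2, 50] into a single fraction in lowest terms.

Compute successive convergents:
a_0 = 3: 3/1
a_1 = 2: 7/2
a_2 = 1: 10/3
a_3 = 2: 27/8
a_4 = 50: 1360/403

1360/403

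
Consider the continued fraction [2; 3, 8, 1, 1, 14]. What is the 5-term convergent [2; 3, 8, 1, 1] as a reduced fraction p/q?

Start with 1.
1 + 1/(1/1) = 1 + 1/1 = 2/1
8 + 1/(2/1) = 8 + 1/2 = 17/2
3 + 1/(17/2) = 3 + 2/17 = 53/17
2 + 1/(53/17) = 2 + 17/53 = 123/53

123/53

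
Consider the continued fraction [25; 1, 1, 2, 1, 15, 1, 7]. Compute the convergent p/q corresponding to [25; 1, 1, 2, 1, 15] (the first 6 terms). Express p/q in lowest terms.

2813/110

Collapse the nested fraction from the inside out:
Start with 15.
1 + 1/(15/1) = 1 + 1/15 = 16/15
2 + 1/(16/15) = 2 + 15/16 = 47/16
1 + 1/(47/16) = 1 + 16/47 = 63/47
1 + 1/(63/47) = 1 + 47/63 = 110/63
25 + 1/(110/63) = 25 + 63/110 = 2813/110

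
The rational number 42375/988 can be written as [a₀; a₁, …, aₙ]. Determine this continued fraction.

[42; 1, 8, 15, 1, 1, 3]

42375 = 42·988 + 879, so a_0 = 42
988 = 1·879 + 109, so a_1 = 1
879 = 8·109 + 7, so a_2 = 8
109 = 15·7 + 4, so a_3 = 15
7 = 1·4 + 3, so a_4 = 1
4 = 1·3 + 1, so a_5 = 1
3 = 3·1 + 0, so a_6 = 3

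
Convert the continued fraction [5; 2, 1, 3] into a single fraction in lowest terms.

a_0 = 5: 5/1
a_1 = 2: 11/2
a_2 = 1: 16/3
a_3 = 3: 59/11

59/11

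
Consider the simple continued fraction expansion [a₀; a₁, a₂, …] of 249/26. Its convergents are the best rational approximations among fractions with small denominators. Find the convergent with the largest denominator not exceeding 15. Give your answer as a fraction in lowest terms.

List convergents until the denominator exceeds the bound:
a_0 = 9: 9/1  (≤ bound)
a_1 = 1: 10/1  (≤ bound)
a_2 = 1: 19/2  (≤ bound)
a_3 = 2: 48/5  (≤ bound)
a_4 = 1: 67/7  (≤ bound)
a_5 = 3: 249/26  (> 15, stop)

67/7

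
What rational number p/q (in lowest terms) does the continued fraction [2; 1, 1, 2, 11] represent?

Work from the innermost term outward:
Start with 11.
2 + 1/(11/1) = 2 + 1/11 = 23/11
1 + 1/(23/11) = 1 + 11/23 = 34/23
1 + 1/(34/23) = 1 + 23/34 = 57/34
2 + 1/(57/34) = 2 + 34/57 = 148/57

148/57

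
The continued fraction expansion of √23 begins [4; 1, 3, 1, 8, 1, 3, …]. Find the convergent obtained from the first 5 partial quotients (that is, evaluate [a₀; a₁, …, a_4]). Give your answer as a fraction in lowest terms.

Collapse the nested fraction from the inside out:
Start with 8.
1 + 1/(8/1) = 1 + 1/8 = 9/8
3 + 1/(9/8) = 3 + 8/9 = 35/9
1 + 1/(35/9) = 1 + 9/35 = 44/35
4 + 1/(44/35) = 4 + 35/44 = 211/44

211/44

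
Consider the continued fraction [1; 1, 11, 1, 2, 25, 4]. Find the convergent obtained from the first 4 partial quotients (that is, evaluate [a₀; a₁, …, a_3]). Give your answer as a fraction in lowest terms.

Build up convergents one term at a time:
a_0 = 1: 1/1
a_1 = 1: 2/1
a_2 = 11: 23/12
a_3 = 1: 25/13

25/13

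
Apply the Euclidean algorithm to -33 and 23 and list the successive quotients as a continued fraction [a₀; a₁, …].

[-2; 1, 1, 3, 3]

-33 = -2·23 + 13, so a_0 = -2
23 = 1·13 + 10, so a_1 = 1
13 = 1·10 + 3, so a_2 = 1
10 = 3·3 + 1, so a_3 = 3
3 = 3·1 + 0, so a_4 = 3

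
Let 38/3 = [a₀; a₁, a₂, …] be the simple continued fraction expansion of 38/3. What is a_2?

⌊38/3⌋ = 12, remainder 2
⌊3/2⌋ = 1, remainder 1
⌊2/1⌋ = 2, remainder 0

2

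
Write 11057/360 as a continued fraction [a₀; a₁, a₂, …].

⌊11057/360⌋ = 30, remainder 257
⌊360/257⌋ = 1, remainder 103
⌊257/103⌋ = 2, remainder 51
⌊103/51⌋ = 2, remainder 1
⌊51/1⌋ = 51, remainder 0

[30; 1, 2, 2, 51]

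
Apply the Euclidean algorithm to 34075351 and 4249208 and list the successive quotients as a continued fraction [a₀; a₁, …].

⌊34075351/4249208⌋ = 8, remainder 81687
⌊4249208/81687⌋ = 52, remainder 1484
⌊81687/1484⌋ = 55, remainder 67
⌊1484/67⌋ = 22, remainder 10
⌊67/10⌋ = 6, remainder 7
⌊10/7⌋ = 1, remainder 3
⌊7/3⌋ = 2, remainder 1
⌊3/1⌋ = 3, remainder 0

[8; 52, 55, 22, 6, 1, 2, 3]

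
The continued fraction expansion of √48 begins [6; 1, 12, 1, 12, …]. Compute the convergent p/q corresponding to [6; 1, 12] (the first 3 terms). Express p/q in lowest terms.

Work from the innermost term outward:
Start with 12.
1 + 1/(12/1) = 1 + 1/12 = 13/12
6 + 1/(13/12) = 6 + 12/13 = 90/13

90/13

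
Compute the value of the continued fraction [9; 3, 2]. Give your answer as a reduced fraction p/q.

65/7

a_0 = 9: 9/1
a_1 = 3: 28/3
a_2 = 2: 65/7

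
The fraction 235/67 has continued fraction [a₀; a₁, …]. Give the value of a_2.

1

Repeatedly divide and take the remainder:
⌊235/67⌋ = 3, remainder 34
⌊67/34⌋ = 1, remainder 33
⌊34/33⌋ = 1, remainder 1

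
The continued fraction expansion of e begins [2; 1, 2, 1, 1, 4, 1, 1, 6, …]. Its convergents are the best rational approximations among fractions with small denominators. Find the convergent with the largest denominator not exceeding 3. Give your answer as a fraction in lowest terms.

8/3

List convergents until the denominator exceeds the bound:
a_0 = 2: 2/1  (≤ bound)
a_1 = 1: 3/1  (≤ bound)
a_2 = 2: 8/3  (≤ bound)
a_3 = 1: 11/4  (> 3, stop)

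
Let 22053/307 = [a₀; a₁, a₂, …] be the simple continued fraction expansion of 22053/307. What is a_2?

Repeatedly divide and take the remainder:
22053 = 71·307 + 256, so a_0 = 71
307 = 1·256 + 51, so a_1 = 1
256 = 5·51 + 1, so a_2 = 5

5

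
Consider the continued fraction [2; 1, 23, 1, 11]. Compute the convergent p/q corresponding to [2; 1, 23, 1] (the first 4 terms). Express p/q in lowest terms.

Start with 1.
23 + 1/(1/1) = 23 + 1/1 = 24/1
1 + 1/(24/1) = 1 + 1/24 = 25/24
2 + 1/(25/24) = 2 + 24/25 = 74/25

74/25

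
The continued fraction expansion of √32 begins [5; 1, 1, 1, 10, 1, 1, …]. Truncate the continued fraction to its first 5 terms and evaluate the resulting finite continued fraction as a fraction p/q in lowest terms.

181/32

Work from the innermost term outward:
Start with 10.
1 + 1/(10/1) = 1 + 1/10 = 11/10
1 + 1/(11/10) = 1 + 10/11 = 21/11
1 + 1/(21/11) = 1 + 11/21 = 32/21
5 + 1/(32/21) = 5 + 21/32 = 181/32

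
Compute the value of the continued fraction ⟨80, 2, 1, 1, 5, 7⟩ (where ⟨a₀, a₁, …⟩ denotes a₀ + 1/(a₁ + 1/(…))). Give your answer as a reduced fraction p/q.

16159/201

a_0 = 80: 80/1
a_1 = 2: 161/2
a_2 = 1: 241/3
a_3 = 1: 402/5
a_4 = 5: 2251/28
a_5 = 7: 16159/201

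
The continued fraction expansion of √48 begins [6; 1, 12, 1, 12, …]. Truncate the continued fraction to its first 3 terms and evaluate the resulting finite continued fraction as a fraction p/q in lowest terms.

90/13

Work from the innermost term outward:
Start with 12.
1 + 1/(12/1) = 1 + 1/12 = 13/12
6 + 1/(13/12) = 6 + 12/13 = 90/13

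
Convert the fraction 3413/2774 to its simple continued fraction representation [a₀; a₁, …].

3413 ÷ 2774 → quotient 1, remainder 639
2774 ÷ 639 → quotient 4, remainder 218
639 ÷ 218 → quotient 2, remainder 203
218 ÷ 203 → quotient 1, remainder 15
203 ÷ 15 → quotient 13, remainder 8
15 ÷ 8 → quotient 1, remainder 7
8 ÷ 7 → quotient 1, remainder 1
7 ÷ 1 → quotient 7, remainder 0

[1; 4, 2, 1, 13, 1, 1, 7]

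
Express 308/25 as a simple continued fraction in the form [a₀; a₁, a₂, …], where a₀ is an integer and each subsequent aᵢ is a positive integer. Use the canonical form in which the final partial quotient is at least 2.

⌊308/25⌋ = 12, remainder 8
⌊25/8⌋ = 3, remainder 1
⌊8/1⌋ = 8, remainder 0

[12; 3, 8]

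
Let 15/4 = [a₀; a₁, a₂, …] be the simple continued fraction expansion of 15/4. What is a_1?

1

⌊15/4⌋ = 3, remainder 3
⌊4/3⌋ = 1, remainder 1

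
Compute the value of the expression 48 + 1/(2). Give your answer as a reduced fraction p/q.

Start with 2.
48 + 1/(2/1) = 48 + 1/2 = 97/2

97/2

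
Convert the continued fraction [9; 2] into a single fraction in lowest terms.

Start with 2.
9 + 1/(2/1) = 9 + 1/2 = 19/2

19/2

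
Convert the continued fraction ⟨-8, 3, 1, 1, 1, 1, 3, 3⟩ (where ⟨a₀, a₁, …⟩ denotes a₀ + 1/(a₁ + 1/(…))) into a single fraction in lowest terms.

Start with 3.
3 + 1/(3/1) = 3 + 1/3 = 10/3
1 + 1/(10/3) = 1 + 3/10 = 13/10
1 + 1/(13/10) = 1 + 10/13 = 23/13
1 + 1/(23/13) = 1 + 13/23 = 36/23
1 + 1/(36/23) = 1 + 23/36 = 59/36
3 + 1/(59/36) = 3 + 36/59 = 213/59
-8 + 1/(213/59) = -8 + 59/213 = -1645/213

-1645/213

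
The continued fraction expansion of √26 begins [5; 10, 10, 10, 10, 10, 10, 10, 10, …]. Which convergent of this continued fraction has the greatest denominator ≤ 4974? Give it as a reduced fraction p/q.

5201/1020

a_0 = 5: 5/1  (≤ bound)
a_1 = 10: 51/10  (≤ bound)
a_2 = 10: 515/101  (≤ bound)
a_3 = 10: 5201/1020  (≤ bound)
a_4 = 10: 52525/10301  (> 4974, stop)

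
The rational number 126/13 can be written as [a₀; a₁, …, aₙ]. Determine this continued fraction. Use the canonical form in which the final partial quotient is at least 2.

126 = 9·13 + 9, so a_0 = 9
13 = 1·9 + 4, so a_1 = 1
9 = 2·4 + 1, so a_2 = 2
4 = 4·1 + 0, so a_3 = 4

[9; 1, 2, 4]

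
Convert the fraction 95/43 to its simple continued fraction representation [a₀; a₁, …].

[2; 4, 1, 3, 2]

⌊95/43⌋ = 2, remainder 9
⌊43/9⌋ = 4, remainder 7
⌊9/7⌋ = 1, remainder 2
⌊7/2⌋ = 3, remainder 1
⌊2/1⌋ = 2, remainder 0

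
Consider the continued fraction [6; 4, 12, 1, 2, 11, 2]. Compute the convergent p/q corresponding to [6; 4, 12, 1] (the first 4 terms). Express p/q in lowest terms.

Starting at the tail and folding back:
Start with 1.
12 + 1/(1/1) = 12 + 1/1 = 13/1
4 + 1/(13/1) = 4 + 1/13 = 53/13
6 + 1/(53/13) = 6 + 13/53 = 331/53

331/53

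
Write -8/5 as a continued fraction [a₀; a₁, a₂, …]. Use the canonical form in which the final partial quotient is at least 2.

[-2; 2, 2]

-8 ÷ 5 → quotient -2, remainder 2
5 ÷ 2 → quotient 2, remainder 1
2 ÷ 1 → quotient 2, remainder 0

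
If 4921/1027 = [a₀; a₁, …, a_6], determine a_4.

4921 ÷ 1027 → quotient 4, remainder 813
1027 ÷ 813 → quotient 1, remainder 214
813 ÷ 214 → quotient 3, remainder 171
214 ÷ 171 → quotient 1, remainder 43
171 ÷ 43 → quotient 3, remainder 42

3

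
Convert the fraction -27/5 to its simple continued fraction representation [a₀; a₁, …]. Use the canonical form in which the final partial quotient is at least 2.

Apply division with remainder until the remainder is 0:
-27 ÷ 5 → quotient -6, remainder 3
5 ÷ 3 → quotient 1, remainder 2
3 ÷ 2 → quotient 1, remainder 1
2 ÷ 1 → quotient 2, remainder 0

[-6; 1, 1, 2]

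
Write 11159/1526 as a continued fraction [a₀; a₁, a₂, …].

[7; 3, 5, 47, 2]

⌊11159/1526⌋ = 7, remainder 477
⌊1526/477⌋ = 3, remainder 95
⌊477/95⌋ = 5, remainder 2
⌊95/2⌋ = 47, remainder 1
⌊2/1⌋ = 2, remainder 0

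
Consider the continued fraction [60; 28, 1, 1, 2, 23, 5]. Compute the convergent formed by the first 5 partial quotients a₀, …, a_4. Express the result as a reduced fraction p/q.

8585/143

Starting at the tail and folding back:
Start with 2.
1 + 1/(2/1) = 1 + 1/2 = 3/2
1 + 1/(3/2) = 1 + 2/3 = 5/3
28 + 1/(5/3) = 28 + 3/5 = 143/5
60 + 1/(143/5) = 60 + 5/143 = 8585/143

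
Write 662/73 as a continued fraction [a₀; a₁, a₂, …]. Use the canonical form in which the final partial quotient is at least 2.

[9; 14, 1, 1, 2]

⌊662/73⌋ = 9, remainder 5
⌊73/5⌋ = 14, remainder 3
⌊5/3⌋ = 1, remainder 2
⌊3/2⌋ = 1, remainder 1
⌊2/1⌋ = 2, remainder 0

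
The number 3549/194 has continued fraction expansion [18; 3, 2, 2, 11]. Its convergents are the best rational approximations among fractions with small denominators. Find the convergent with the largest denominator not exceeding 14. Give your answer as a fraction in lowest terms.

a_0 = 18: 18/1  (≤ bound)
a_1 = 3: 55/3  (≤ bound)
a_2 = 2: 128/7  (≤ bound)
a_3 = 2: 311/17  (> 14, stop)

128/7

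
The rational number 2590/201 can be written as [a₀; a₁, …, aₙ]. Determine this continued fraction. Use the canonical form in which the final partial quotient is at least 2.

2590 = 12·201 + 178, so a_0 = 12
201 = 1·178 + 23, so a_1 = 1
178 = 7·23 + 17, so a_2 = 7
23 = 1·17 + 6, so a_3 = 1
17 = 2·6 + 5, so a_4 = 2
6 = 1·5 + 1, so a_5 = 1
5 = 5·1 + 0, so a_6 = 5

[12; 1, 7, 1, 2, 1, 5]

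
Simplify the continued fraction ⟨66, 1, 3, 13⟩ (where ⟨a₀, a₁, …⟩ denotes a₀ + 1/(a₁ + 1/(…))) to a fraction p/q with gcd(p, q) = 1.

3538/53

Work from the innermost term outward:
Start with 13.
3 + 1/(13/1) = 3 + 1/13 = 40/13
1 + 1/(40/13) = 1 + 13/40 = 53/40
66 + 1/(53/40) = 66 + 40/53 = 3538/53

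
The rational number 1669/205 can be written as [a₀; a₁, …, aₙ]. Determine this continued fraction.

[8; 7, 14, 2]

⌊1669/205⌋ = 8, remainder 29
⌊205/29⌋ = 7, remainder 2
⌊29/2⌋ = 14, remainder 1
⌊2/1⌋ = 2, remainder 0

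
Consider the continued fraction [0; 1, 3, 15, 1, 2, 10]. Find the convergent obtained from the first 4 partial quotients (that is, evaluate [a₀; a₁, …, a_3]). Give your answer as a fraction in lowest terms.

46/61

Start with 15.
3 + 1/(15/1) = 3 + 1/15 = 46/15
1 + 1/(46/15) = 1 + 15/46 = 61/46
0 + 1/(61/46) = 0 + 46/61 = 46/61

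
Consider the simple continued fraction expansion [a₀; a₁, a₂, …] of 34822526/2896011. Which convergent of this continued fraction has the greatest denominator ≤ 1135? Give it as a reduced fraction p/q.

3463/288

a_0 = 12: 12/1  (≤ bound)
a_1 = 41: 493/41  (≤ bound)
a_2 = 7: 3463/288  (≤ bound)
a_3 = 7: 24734/2057  (> 1135, stop)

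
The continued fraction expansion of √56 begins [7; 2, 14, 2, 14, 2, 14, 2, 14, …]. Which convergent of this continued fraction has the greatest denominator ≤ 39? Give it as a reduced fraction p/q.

217/29

a_0 = 7: 7/1  (≤ bound)
a_1 = 2: 15/2  (≤ bound)
a_2 = 14: 217/29  (≤ bound)
a_3 = 2: 449/60  (> 39, stop)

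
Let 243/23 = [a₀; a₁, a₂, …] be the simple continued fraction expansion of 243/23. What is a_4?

Apply division with remainder until the remainder is 0:
⌊243/23⌋ = 10, remainder 13
⌊23/13⌋ = 1, remainder 10
⌊13/10⌋ = 1, remainder 3
⌊10/3⌋ = 3, remainder 1
⌊3/1⌋ = 3, remainder 0

3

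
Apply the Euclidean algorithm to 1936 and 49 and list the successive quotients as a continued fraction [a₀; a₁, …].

⌊1936/49⌋ = 39, remainder 25
⌊49/25⌋ = 1, remainder 24
⌊25/24⌋ = 1, remainder 1
⌊24/1⌋ = 24, remainder 0

[39; 1, 1, 24]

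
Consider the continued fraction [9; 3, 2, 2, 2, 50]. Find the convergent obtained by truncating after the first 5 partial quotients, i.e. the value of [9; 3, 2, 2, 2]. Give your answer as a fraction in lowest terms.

Use the convergent recurrence hₖ = aₖ·hₖ₋₁ + hₖ₋₂ (and likewise for the denominators kₖ):
a_0 = 9: 9/1
a_1 = 3: 28/3
a_2 = 2: 65/7
a_3 = 2: 158/17
a_4 = 2: 381/41

381/41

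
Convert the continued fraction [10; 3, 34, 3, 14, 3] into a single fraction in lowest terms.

Start with 3.
14 + 1/(3/1) = 14 + 1/3 = 43/3
3 + 1/(43/3) = 3 + 3/43 = 132/43
34 + 1/(132/43) = 34 + 43/132 = 4531/132
3 + 1/(4531/132) = 3 + 132/4531 = 13725/4531
10 + 1/(13725/4531) = 10 + 4531/13725 = 141781/13725

141781/13725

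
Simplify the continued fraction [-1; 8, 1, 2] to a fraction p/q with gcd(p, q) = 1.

a_0 = -1: -1/1
a_1 = 8: -7/8
a_2 = 1: -8/9
a_3 = 2: -23/26

-23/26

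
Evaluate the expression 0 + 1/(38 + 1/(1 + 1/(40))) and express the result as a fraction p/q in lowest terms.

a_0 = 0: 0/1
a_1 = 38: 1/38
a_2 = 1: 1/39
a_3 = 40: 41/1598

41/1598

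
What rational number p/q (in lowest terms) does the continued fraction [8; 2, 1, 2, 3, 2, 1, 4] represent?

a_0 = 8: 8/1
a_1 = 2: 17/2
a_2 = 1: 25/3
a_3 = 2: 67/8
a_4 = 3: 226/27
a_5 = 2: 519/62
a_6 = 1: 745/89
a_7 = 4: 3499/418

3499/418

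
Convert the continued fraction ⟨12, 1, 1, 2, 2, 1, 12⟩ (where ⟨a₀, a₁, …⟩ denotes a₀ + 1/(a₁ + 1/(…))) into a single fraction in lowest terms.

a_0 = 12: 12/1
a_1 = 1: 13/1
a_2 = 1: 25/2
a_3 = 2: 63/5
a_4 = 2: 151/12
a_5 = 1: 214/17
a_6 = 12: 2719/216

2719/216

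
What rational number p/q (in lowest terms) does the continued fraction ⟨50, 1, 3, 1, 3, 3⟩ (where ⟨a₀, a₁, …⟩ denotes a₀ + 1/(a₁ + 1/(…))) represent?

3149/62

a_0 = 50: 50/1
a_1 = 1: 51/1
a_2 = 3: 203/4
a_3 = 1: 254/5
a_4 = 3: 965/19
a_5 = 3: 3149/62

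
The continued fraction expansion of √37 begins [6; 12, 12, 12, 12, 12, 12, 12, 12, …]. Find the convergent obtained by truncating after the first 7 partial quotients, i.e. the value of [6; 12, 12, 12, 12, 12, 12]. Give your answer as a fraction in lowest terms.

Start with 12.
12 + 1/(12/1) = 12 + 1/12 = 145/12
12 + 1/(145/12) = 12 + 12/145 = 1752/145
12 + 1/(1752/145) = 12 + 145/1752 = 21169/1752
12 + 1/(21169/1752) = 12 + 1752/21169 = 255780/21169
12 + 1/(255780/21169) = 12 + 21169/255780 = 3090529/255780
6 + 1/(3090529/255780) = 6 + 255780/3090529 = 18798954/3090529

18798954/3090529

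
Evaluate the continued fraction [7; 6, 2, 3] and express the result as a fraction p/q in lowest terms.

322/45

Starting at the tail and folding back:
Start with 3.
2 + 1/(3/1) = 2 + 1/3 = 7/3
6 + 1/(7/3) = 6 + 3/7 = 45/7
7 + 1/(45/7) = 7 + 7/45 = 322/45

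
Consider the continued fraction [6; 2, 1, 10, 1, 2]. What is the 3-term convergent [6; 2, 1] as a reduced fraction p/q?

Work from the innermost term outward:
Start with 1.
2 + 1/(1/1) = 2 + 1/1 = 3/1
6 + 1/(3/1) = 6 + 1/3 = 19/3

19/3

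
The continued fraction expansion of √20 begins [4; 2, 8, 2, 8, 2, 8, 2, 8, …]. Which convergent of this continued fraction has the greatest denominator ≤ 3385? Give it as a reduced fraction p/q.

2889/646

List convergents until the denominator exceeds the bound:
a_0 = 4: 4/1  (≤ bound)
a_1 = 2: 9/2  (≤ bound)
a_2 = 8: 76/17  (≤ bound)
a_3 = 2: 161/36  (≤ bound)
a_4 = 8: 1364/305  (≤ bound)
a_5 = 2: 2889/646  (≤ bound)
a_6 = 8: 24476/5473  (> 3385, stop)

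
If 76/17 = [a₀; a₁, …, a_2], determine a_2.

76 = 4·17 + 8, so a_0 = 4
17 = 2·8 + 1, so a_1 = 2
8 = 8·1 + 0, so a_2 = 8

8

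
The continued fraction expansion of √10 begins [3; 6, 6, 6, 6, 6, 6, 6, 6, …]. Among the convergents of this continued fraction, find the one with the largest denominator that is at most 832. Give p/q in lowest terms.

a_0 = 3: 3/1  (≤ bound)
a_1 = 6: 19/6  (≤ bound)
a_2 = 6: 117/37  (≤ bound)
a_3 = 6: 721/228  (≤ bound)
a_4 = 6: 4443/1405  (> 832, stop)

721/228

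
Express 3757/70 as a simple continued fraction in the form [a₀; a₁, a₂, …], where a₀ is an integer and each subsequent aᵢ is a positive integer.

Repeatedly divide and take the remainder:
3757 ÷ 70 → quotient 53, remainder 47
70 ÷ 47 → quotient 1, remainder 23
47 ÷ 23 → quotient 2, remainder 1
23 ÷ 1 → quotient 23, remainder 0

[53; 1, 2, 23]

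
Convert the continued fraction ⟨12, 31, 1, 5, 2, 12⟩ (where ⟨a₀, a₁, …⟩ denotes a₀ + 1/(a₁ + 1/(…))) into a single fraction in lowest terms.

Start with 12.
2 + 1/(12/1) = 2 + 1/12 = 25/12
5 + 1/(25/12) = 5 + 12/25 = 137/25
1 + 1/(137/25) = 1 + 25/137 = 162/137
31 + 1/(162/137) = 31 + 137/162 = 5159/162
12 + 1/(5159/162) = 12 + 162/5159 = 62070/5159

62070/5159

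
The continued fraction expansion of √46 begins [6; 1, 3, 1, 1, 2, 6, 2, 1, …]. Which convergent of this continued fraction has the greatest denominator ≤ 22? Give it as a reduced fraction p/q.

61/9

a_0 = 6: 6/1  (≤ bound)
a_1 = 1: 7/1  (≤ bound)
a_2 = 3: 27/4  (≤ bound)
a_3 = 1: 34/5  (≤ bound)
a_4 = 1: 61/9  (≤ bound)
a_5 = 2: 156/23  (> 22, stop)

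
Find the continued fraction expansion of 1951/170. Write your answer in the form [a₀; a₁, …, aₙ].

[11; 2, 10, 8]

Repeatedly divide and take the remainder:
1951 ÷ 170 → quotient 11, remainder 81
170 ÷ 81 → quotient 2, remainder 8
81 ÷ 8 → quotient 10, remainder 1
8 ÷ 1 → quotient 8, remainder 0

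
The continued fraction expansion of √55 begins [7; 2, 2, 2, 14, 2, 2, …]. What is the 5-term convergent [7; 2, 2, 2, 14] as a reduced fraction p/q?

1283/173

Work from the innermost term outward:
Start with 14.
2 + 1/(14/1) = 2 + 1/14 = 29/14
2 + 1/(29/14) = 2 + 14/29 = 72/29
2 + 1/(72/29) = 2 + 29/72 = 173/72
7 + 1/(173/72) = 7 + 72/173 = 1283/173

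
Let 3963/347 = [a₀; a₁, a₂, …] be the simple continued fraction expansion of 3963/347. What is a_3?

1

⌊3963/347⌋ = 11, remainder 146
⌊347/146⌋ = 2, remainder 55
⌊146/55⌋ = 2, remainder 36
⌊55/36⌋ = 1, remainder 19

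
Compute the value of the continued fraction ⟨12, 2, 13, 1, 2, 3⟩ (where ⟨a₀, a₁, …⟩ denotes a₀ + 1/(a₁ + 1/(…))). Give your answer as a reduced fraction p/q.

a_0 = 12: 12/1
a_1 = 2: 25/2
a_2 = 13: 337/27
a_3 = 1: 362/29
a_4 = 2: 1061/85
a_5 = 3: 3545/284

3545/284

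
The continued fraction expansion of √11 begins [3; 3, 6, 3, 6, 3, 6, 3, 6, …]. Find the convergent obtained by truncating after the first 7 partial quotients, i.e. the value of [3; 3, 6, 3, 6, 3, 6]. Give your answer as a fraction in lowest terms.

Use the convergent recurrence hₖ = aₖ·hₖ₋₁ + hₖ₋₂ (and likewise for the denominators kₖ):
a_0 = 3: 3/1
a_1 = 3: 10/3
a_2 = 6: 63/19
a_3 = 3: 199/60
a_4 = 6: 1257/379
a_5 = 3: 3970/1197
a_6 = 6: 25077/7561

25077/7561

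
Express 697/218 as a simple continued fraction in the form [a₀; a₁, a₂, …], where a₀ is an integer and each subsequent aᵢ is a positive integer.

697 = 3·218 + 43, so a_0 = 3
218 = 5·43 + 3, so a_1 = 5
43 = 14·3 + 1, so a_2 = 14
3 = 3·1 + 0, so a_3 = 3

[3; 5, 14, 3]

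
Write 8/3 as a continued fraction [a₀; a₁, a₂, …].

[2; 1, 2]

8 ÷ 3 → quotient 2, remainder 2
3 ÷ 2 → quotient 1, remainder 1
2 ÷ 1 → quotient 2, remainder 0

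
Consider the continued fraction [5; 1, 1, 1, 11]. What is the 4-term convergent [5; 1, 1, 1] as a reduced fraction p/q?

17/3

Compute successive convergents:
a_0 = 5: 5/1
a_1 = 1: 6/1
a_2 = 1: 11/2
a_3 = 1: 17/3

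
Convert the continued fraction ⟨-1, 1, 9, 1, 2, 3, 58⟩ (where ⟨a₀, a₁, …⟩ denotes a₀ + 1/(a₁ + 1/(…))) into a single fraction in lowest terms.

a_0 = -1: -1/1
a_1 = 1: 0/1
a_2 = 9: -1/10
a_3 = 1: -1/11
a_4 = 2: -3/32
a_5 = 3: -10/107
a_6 = 58: -583/6238

-583/6238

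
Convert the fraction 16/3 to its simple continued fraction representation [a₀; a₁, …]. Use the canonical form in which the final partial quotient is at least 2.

16 = 5·3 + 1, so a_0 = 5
3 = 3·1 + 0, so a_1 = 3

[5; 3]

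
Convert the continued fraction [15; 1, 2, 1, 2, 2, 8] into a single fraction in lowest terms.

a_0 = 15: 15/1
a_1 = 1: 16/1
a_2 = 2: 47/3
a_3 = 1: 63/4
a_4 = 2: 173/11
a_5 = 2: 409/26
a_6 = 8: 3445/219

3445/219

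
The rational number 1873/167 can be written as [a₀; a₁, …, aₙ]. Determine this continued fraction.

[11; 4, 1, 1, 1, 3, 3]

1873 ÷ 167 → quotient 11, remainder 36
167 ÷ 36 → quotient 4, remainder 23
36 ÷ 23 → quotient 1, remainder 13
23 ÷ 13 → quotient 1, remainder 10
13 ÷ 10 → quotient 1, remainder 3
10 ÷ 3 → quotient 3, remainder 1
3 ÷ 1 → quotient 3, remainder 0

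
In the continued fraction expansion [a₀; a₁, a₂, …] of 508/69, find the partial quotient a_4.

⌊508/69⌋ = 7, remainder 25
⌊69/25⌋ = 2, remainder 19
⌊25/19⌋ = 1, remainder 6
⌊19/6⌋ = 3, remainder 1
⌊6/1⌋ = 6, remainder 0

6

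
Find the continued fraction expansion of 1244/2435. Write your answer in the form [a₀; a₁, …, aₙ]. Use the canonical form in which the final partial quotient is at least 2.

[0; 1, 1, 22, 2, 8, 3]

1244 = 0·2435 + 1244, so a_0 = 0
2435 = 1·1244 + 1191, so a_1 = 1
1244 = 1·1191 + 53, so a_2 = 1
1191 = 22·53 + 25, so a_3 = 22
53 = 2·25 + 3, so a_4 = 2
25 = 8·3 + 1, so a_5 = 8
3 = 3·1 + 0, so a_6 = 3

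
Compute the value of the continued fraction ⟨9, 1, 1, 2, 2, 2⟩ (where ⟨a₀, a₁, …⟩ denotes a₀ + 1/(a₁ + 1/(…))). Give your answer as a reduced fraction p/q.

278/29

Build up convergents one term at a time:
a_0 = 9: 9/1
a_1 = 1: 10/1
a_2 = 1: 19/2
a_3 = 2: 48/5
a_4 = 2: 115/12
a_5 = 2: 278/29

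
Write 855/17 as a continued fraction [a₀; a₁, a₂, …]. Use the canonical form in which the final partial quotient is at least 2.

[50; 3, 2, 2]

Apply division with remainder until the remainder is 0:
⌊855/17⌋ = 50, remainder 5
⌊17/5⌋ = 3, remainder 2
⌊5/2⌋ = 2, remainder 1
⌊2/1⌋ = 2, remainder 0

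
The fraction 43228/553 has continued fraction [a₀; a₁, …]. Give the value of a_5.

⌊43228/553⌋ = 78, remainder 94
⌊553/94⌋ = 5, remainder 83
⌊94/83⌋ = 1, remainder 11
⌊83/11⌋ = 7, remainder 6
⌊11/6⌋ = 1, remainder 5
⌊6/5⌋ = 1, remainder 1

1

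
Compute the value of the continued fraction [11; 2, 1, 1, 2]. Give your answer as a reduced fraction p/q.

Start with 2.
1 + 1/(2/1) = 1 + 1/2 = 3/2
1 + 1/(3/2) = 1 + 2/3 = 5/3
2 + 1/(5/3) = 2 + 3/5 = 13/5
11 + 1/(13/5) = 11 + 5/13 = 148/13

148/13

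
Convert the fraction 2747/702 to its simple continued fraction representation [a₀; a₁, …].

[3; 1, 10, 1, 1, 30]

2747 ÷ 702 → quotient 3, remainder 641
702 ÷ 641 → quotient 1, remainder 61
641 ÷ 61 → quotient 10, remainder 31
61 ÷ 31 → quotient 1, remainder 30
31 ÷ 30 → quotient 1, remainder 1
30 ÷ 1 → quotient 30, remainder 0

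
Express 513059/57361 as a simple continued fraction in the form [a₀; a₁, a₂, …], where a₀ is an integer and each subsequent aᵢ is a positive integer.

[8; 1, 16, 1, 53, 14, 1, 3]

513059 = 8·57361 + 54171, so a_0 = 8
57361 = 1·54171 + 3190, so a_1 = 1
54171 = 16·3190 + 3131, so a_2 = 16
3190 = 1·3131 + 59, so a_3 = 1
3131 = 53·59 + 4, so a_4 = 53
59 = 14·4 + 3, so a_5 = 14
4 = 1·3 + 1, so a_6 = 1
3 = 3·1 + 0, so a_7 = 3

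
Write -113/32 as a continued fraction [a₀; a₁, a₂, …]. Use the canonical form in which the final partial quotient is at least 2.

⌊-113/32⌋ = -4, remainder 15
⌊32/15⌋ = 2, remainder 2
⌊15/2⌋ = 7, remainder 1
⌊2/1⌋ = 2, remainder 0

[-4; 2, 7, 2]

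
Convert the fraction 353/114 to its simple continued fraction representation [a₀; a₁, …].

Repeatedly divide and take the remainder:
353 ÷ 114 → quotient 3, remainder 11
114 ÷ 11 → quotient 10, remainder 4
11 ÷ 4 → quotient 2, remainder 3
4 ÷ 3 → quotient 1, remainder 1
3 ÷ 1 → quotient 3, remainder 0

[3; 10, 2, 1, 3]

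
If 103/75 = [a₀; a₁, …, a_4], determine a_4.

9

Repeatedly divide and take the remainder:
103 = 1·75 + 28, so a_0 = 1
75 = 2·28 + 19, so a_1 = 2
28 = 1·19 + 9, so a_2 = 1
19 = 2·9 + 1, so a_3 = 2
9 = 9·1 + 0, so a_4 = 9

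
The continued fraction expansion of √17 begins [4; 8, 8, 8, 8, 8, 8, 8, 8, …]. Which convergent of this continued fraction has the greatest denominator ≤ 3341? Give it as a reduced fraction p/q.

2177/528

a_0 = 4: 4/1  (≤ bound)
a_1 = 8: 33/8  (≤ bound)
a_2 = 8: 268/65  (≤ bound)
a_3 = 8: 2177/528  (≤ bound)
a_4 = 8: 17684/4289  (> 3341, stop)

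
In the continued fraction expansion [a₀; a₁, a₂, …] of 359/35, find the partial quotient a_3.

8

⌊359/35⌋ = 10, remainder 9
⌊35/9⌋ = 3, remainder 8
⌊9/8⌋ = 1, remainder 1
⌊8/1⌋ = 8, remainder 0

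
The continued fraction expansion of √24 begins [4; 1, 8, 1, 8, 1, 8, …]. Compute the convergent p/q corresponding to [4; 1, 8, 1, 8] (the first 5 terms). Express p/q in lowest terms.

Start with 8.
1 + 1/(8/1) = 1 + 1/8 = 9/8
8 + 1/(9/8) = 8 + 8/9 = 80/9
1 + 1/(80/9) = 1 + 9/80 = 89/80
4 + 1/(89/80) = 4 + 80/89 = 436/89

436/89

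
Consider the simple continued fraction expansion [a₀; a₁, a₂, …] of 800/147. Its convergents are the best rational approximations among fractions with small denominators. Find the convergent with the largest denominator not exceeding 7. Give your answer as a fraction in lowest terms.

List convergents until the denominator exceeds the bound:
a_0 = 5: 5/1  (≤ bound)
a_1 = 2: 11/2  (≤ bound)
a_2 = 3: 38/7  (≤ bound)
a_3 = 1: 49/9  (> 7, stop)

38/7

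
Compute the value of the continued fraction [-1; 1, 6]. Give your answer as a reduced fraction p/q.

-1/7

Start with 6.
1 + 1/(6/1) = 1 + 1/6 = 7/6
-1 + 1/(7/6) = -1 + 6/7 = -1/7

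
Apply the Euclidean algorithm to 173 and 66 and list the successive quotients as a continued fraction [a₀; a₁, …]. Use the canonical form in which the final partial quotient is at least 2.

Repeatedly divide and take the remainder:
173 ÷ 66 → quotient 2, remainder 41
66 ÷ 41 → quotient 1, remainder 25
41 ÷ 25 → quotient 1, remainder 16
25 ÷ 16 → quotient 1, remainder 9
16 ÷ 9 → quotient 1, remainder 7
9 ÷ 7 → quotient 1, remainder 2
7 ÷ 2 → quotient 3, remainder 1
2 ÷ 1 → quotient 2, remainder 0

[2; 1, 1, 1, 1, 1, 3, 2]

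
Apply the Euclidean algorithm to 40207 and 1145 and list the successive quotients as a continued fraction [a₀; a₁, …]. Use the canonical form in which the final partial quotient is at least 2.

[35; 8, 1, 2, 14, 3]

40207 ÷ 1145 → quotient 35, remainder 132
1145 ÷ 132 → quotient 8, remainder 89
132 ÷ 89 → quotient 1, remainder 43
89 ÷ 43 → quotient 2, remainder 3
43 ÷ 3 → quotient 14, remainder 1
3 ÷ 1 → quotient 3, remainder 0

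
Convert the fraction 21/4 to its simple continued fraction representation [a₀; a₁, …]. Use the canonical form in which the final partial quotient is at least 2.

21 ÷ 4 → quotient 5, remainder 1
4 ÷ 1 → quotient 4, remainder 0

[5; 4]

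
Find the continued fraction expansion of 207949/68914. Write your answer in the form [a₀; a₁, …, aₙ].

207949 ÷ 68914 → quotient 3, remainder 1207
68914 ÷ 1207 → quotient 57, remainder 115
1207 ÷ 115 → quotient 10, remainder 57
115 ÷ 57 → quotient 2, remainder 1
57 ÷ 1 → quotient 57, remainder 0

[3; 57, 10, 2, 57]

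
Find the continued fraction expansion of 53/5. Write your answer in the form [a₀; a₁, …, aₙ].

53 ÷ 5 → quotient 10, remainder 3
5 ÷ 3 → quotient 1, remainder 2
3 ÷ 2 → quotient 1, remainder 1
2 ÷ 1 → quotient 2, remainder 0

[10; 1, 1, 2]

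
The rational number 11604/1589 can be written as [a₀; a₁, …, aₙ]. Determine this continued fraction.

Run the Euclidean algorithm, recording each quotient:
11604 ÷ 1589 → quotient 7, remainder 481
1589 ÷ 481 → quotient 3, remainder 146
481 ÷ 146 → quotient 3, remainder 43
146 ÷ 43 → quotient 3, remainder 17
43 ÷ 17 → quotient 2, remainder 9
17 ÷ 9 → quotient 1, remainder 8
9 ÷ 8 → quotient 1, remainder 1
8 ÷ 1 → quotient 8, remainder 0

[7; 3, 3, 3, 2, 1, 1, 8]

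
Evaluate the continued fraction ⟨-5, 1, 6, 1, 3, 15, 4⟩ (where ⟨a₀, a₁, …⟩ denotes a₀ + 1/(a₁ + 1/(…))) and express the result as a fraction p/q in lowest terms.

-7940/1923

Collapse the nested fraction from the inside out:
Start with 4.
15 + 1/(4/1) = 15 + 1/4 = 61/4
3 + 1/(61/4) = 3 + 4/61 = 187/61
1 + 1/(187/61) = 1 + 61/187 = 248/187
6 + 1/(248/187) = 6 + 187/248 = 1675/248
1 + 1/(1675/248) = 1 + 248/1675 = 1923/1675
-5 + 1/(1923/1675) = -5 + 1675/1923 = -7940/1923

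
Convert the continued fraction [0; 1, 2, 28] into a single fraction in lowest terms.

Start with 28.
2 + 1/(28/1) = 2 + 1/28 = 57/28
1 + 1/(57/28) = 1 + 28/57 = 85/57
0 + 1/(85/57) = 0 + 57/85 = 57/85

57/85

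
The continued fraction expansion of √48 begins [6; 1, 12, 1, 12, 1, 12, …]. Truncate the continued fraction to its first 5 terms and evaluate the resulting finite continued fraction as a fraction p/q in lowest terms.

1254/181

a_0 = 6: 6/1
a_1 = 1: 7/1
a_2 = 12: 90/13
a_3 = 1: 97/14
a_4 = 12: 1254/181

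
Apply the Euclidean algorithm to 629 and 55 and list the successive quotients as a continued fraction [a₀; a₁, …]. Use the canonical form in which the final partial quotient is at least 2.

629 = 11·55 + 24, so a_0 = 11
55 = 2·24 + 7, so a_1 = 2
24 = 3·7 + 3, so a_2 = 3
7 = 2·3 + 1, so a_3 = 2
3 = 3·1 + 0, so a_4 = 3

[11; 2, 3, 2, 3]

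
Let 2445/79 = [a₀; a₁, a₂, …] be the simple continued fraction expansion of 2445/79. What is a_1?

1

Run the Euclidean algorithm, recording each quotient:
2445 ÷ 79 → quotient 30, remainder 75
79 ÷ 75 → quotient 1, remainder 4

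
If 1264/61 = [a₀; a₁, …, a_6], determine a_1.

⌊1264/61⌋ = 20, remainder 44
⌊61/44⌋ = 1, remainder 17

1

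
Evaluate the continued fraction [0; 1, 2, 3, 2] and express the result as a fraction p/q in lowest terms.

a_0 = 0: 0/1
a_1 = 1: 1/1
a_2 = 2: 2/3
a_3 = 3: 7/10
a_4 = 2: 16/23

16/23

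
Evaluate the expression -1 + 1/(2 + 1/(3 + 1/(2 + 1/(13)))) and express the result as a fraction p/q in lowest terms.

-121/215

Start with 13.
2 + 1/(13/1) = 2 + 1/13 = 27/13
3 + 1/(27/13) = 3 + 13/27 = 94/27
2 + 1/(94/27) = 2 + 27/94 = 215/94
-1 + 1/(215/94) = -1 + 94/215 = -121/215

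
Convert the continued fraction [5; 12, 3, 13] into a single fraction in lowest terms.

Start with 13.
3 + 1/(13/1) = 3 + 1/13 = 40/13
12 + 1/(40/13) = 12 + 13/40 = 493/40
5 + 1/(493/40) = 5 + 40/493 = 2505/493

2505/493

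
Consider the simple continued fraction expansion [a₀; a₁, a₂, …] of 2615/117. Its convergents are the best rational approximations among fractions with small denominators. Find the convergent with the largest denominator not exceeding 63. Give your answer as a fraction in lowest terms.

a_0 = 22: 22/1  (≤ bound)
a_1 = 2: 45/2  (≤ bound)
a_2 = 1: 67/3  (≤ bound)
a_3 = 5: 380/17  (≤ bound)
a_4 = 1: 447/20  (≤ bound)
a_5 = 5: 2615/117  (> 63, stop)

447/20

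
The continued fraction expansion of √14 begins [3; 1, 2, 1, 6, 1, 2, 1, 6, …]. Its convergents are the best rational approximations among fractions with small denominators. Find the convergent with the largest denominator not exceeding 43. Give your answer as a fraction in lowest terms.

116/31

a_0 = 3: 3/1  (≤ bound)
a_1 = 1: 4/1  (≤ bound)
a_2 = 2: 11/3  (≤ bound)
a_3 = 1: 15/4  (≤ bound)
a_4 = 6: 101/27  (≤ bound)
a_5 = 1: 116/31  (≤ bound)
a_6 = 2: 333/89  (> 43, stop)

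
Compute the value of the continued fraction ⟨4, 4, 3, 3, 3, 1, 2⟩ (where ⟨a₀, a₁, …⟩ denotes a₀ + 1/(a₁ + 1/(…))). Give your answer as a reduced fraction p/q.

Compute successive convergents:
a_0 = 4: 4/1
a_1 = 4: 17/4
a_2 = 3: 55/13
a_3 = 3: 182/43
a_4 = 3: 601/142
a_5 = 1: 783/185
a_6 = 2: 2167/512

2167/512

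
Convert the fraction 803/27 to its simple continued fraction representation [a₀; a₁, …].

[29; 1, 2, 1, 6]

Run the Euclidean algorithm, recording each quotient:
803 = 29·27 + 20, so a_0 = 29
27 = 1·20 + 7, so a_1 = 1
20 = 2·7 + 6, so a_2 = 2
7 = 1·6 + 1, so a_3 = 1
6 = 6·1 + 0, so a_4 = 6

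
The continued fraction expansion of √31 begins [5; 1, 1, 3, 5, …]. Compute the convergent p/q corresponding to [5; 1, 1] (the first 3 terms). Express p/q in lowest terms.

11/2

Start with 1.
1 + 1/(1/1) = 1 + 1/1 = 2/1
5 + 1/(2/1) = 5 + 1/2 = 11/2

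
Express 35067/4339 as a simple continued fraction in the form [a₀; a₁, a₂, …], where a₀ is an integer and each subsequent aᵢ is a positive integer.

[8; 12, 4, 2, 39]

35067 = 8·4339 + 355, so a_0 = 8
4339 = 12·355 + 79, so a_1 = 12
355 = 4·79 + 39, so a_2 = 4
79 = 2·39 + 1, so a_3 = 2
39 = 39·1 + 0, so a_4 = 39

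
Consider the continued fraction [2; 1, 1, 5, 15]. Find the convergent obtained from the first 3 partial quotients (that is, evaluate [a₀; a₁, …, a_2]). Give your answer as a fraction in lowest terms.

5/2

a_0 = 2: 2/1
a_1 = 1: 3/1
a_2 = 1: 5/2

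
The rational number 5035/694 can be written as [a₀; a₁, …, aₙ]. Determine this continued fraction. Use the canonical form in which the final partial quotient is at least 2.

[7; 3, 1, 11, 1, 1, 1, 4]

5035 = 7·694 + 177, so a_0 = 7
694 = 3·177 + 163, so a_1 = 3
177 = 1·163 + 14, so a_2 = 1
163 = 11·14 + 9, so a_3 = 11
14 = 1·9 + 5, so a_4 = 1
9 = 1·5 + 4, so a_5 = 1
5 = 1·4 + 1, so a_6 = 1
4 = 4·1 + 0, so a_7 = 4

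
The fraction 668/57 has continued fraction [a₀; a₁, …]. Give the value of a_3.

668 ÷ 57 → quotient 11, remainder 41
57 ÷ 41 → quotient 1, remainder 16
41 ÷ 16 → quotient 2, remainder 9
16 ÷ 9 → quotient 1, remainder 7

1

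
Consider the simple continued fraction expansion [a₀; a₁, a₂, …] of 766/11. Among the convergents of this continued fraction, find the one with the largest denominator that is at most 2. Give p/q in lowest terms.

a_0 = 69: 69/1  (≤ bound)
a_1 = 1: 70/1  (≤ bound)
a_2 = 1: 139/2  (≤ bound)
a_3 = 1: 209/3  (> 2, stop)

139/2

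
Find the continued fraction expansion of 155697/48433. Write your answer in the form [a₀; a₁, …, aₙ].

[3; 4, 1, 1, 1, 12, 34, 8]

Run the Euclidean algorithm, recording each quotient:
⌊155697/48433⌋ = 3, remainder 10398
⌊48433/10398⌋ = 4, remainder 6841
⌊10398/6841⌋ = 1, remainder 3557
⌊6841/3557⌋ = 1, remainder 3284
⌊3557/3284⌋ = 1, remainder 273
⌊3284/273⌋ = 12, remainder 8
⌊273/8⌋ = 34, remainder 1
⌊8/1⌋ = 8, remainder 0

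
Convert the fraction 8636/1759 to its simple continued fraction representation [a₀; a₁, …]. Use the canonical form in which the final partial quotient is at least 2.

[4; 1, 10, 15, 1, 9]

Run the Euclidean algorithm, recording each quotient:
8636 ÷ 1759 → quotient 4, remainder 1600
1759 ÷ 1600 → quotient 1, remainder 159
1600 ÷ 159 → quotient 10, remainder 10
159 ÷ 10 → quotient 15, remainder 9
10 ÷ 9 → quotient 1, remainder 1
9 ÷ 1 → quotient 9, remainder 0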